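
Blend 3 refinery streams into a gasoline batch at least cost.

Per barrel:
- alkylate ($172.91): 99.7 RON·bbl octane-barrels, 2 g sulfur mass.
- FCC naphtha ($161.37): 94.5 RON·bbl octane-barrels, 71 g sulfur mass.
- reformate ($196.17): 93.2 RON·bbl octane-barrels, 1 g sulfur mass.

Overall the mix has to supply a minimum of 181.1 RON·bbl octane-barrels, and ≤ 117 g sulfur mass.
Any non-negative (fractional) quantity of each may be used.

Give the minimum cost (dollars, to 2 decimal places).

Let x1 = barrels of alkylate, x2 = barrels of FCC naphtha, x3 = barrels of reformate.
Minimize 172.91x1 + 161.37x2 + 196.17x3 s.t.:
  99.7x1 + 94.5x2 + 93.2x3 ≥ 181.1   (octane-barrels)
  2x1 + 71x2 + 1x3 ≤ 117   (sulfur mass)
  x1, x2, x3 ≥ 0.
The cheapest feasible vertex uses only alkylate, FCC naphtha; reformate is not used. Binding constraints: octane-barrels and sulfur mass.
Solving gives x1 = 0.261492, x2 = 1.64052.
Hence cost = 172.91·0.261492 + 161.37·1.64052 = $309.9453.

$309.95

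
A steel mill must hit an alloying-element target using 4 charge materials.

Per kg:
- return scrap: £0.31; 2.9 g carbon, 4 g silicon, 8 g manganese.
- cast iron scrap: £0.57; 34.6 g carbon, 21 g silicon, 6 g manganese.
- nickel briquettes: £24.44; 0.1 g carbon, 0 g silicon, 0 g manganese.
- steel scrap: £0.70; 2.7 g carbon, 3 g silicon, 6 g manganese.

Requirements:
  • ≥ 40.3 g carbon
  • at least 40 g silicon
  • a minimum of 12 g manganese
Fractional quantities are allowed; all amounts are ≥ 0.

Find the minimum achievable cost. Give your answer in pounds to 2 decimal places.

£1.10

Let x1 = kg of return scrap, x2 = kg of cast iron scrap, x3 = kg of nickel briquettes, x4 = kg of steel scrap.
Minimize 0.31x1 + 0.57x2 + 24.44x3 + 0.7x4 s.t.:
  2.9x1 + 34.6x2 + 0.1x3 + 2.7x4 ≥ 40.3   (carbon)
  4x1 + 21x2 + 3x4 ≥ 40   (silicon)
  8x1 + 6x2 + 6x4 ≥ 12   (manganese)
  x1, x2, x3, x4 ≥ 0.
At the optimum only return scrap, cast iron scrap are positive (nickel briquettes, steel scrap = 0). There the silicon and manganese constraints are tight.
Solving gives x1 = 0.08333, x2 = 1.889.
Hence cost = 0.31·0.08333 + 0.57·1.889 = £1.1026.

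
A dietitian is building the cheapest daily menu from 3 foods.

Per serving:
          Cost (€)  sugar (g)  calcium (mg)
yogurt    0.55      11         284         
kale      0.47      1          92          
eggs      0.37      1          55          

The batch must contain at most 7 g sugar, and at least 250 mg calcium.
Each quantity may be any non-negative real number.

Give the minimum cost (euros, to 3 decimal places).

€0.790

Set it up as a linear program. Let x1 = servings of yogurt, x2 = servings of kale, x3 = servings of eggs.
Minimise 0.55x1 + 0.47x2 + 0.37x3 subject to:
  11x1 + 1x2 + 1x3 ≤ 7   (sugar)
  284x1 + 92x2 + 55x3 ≥ 250   (calcium)
  x1, x2, x3 ≥ 0.
The cheapest feasible vertex uses only yogurt, kale; eggs is not used. Binding constraints: sugar and calcium.
Solving gives x1 = 0.5412, x2 = 1.047.
Cost = 0.55·0.5412 + 0.47·1.047 = 0.78975.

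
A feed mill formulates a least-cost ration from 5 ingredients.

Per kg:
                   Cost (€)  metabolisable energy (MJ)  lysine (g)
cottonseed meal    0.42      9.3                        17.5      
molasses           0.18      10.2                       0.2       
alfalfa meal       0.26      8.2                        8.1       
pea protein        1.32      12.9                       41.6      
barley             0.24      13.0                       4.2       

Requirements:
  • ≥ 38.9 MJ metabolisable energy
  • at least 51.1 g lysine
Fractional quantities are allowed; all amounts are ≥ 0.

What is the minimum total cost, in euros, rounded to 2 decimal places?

Let x1 = kg of cottonseed meal, x2 = kg of molasses, x3 = kg of alfalfa meal, x4 = kg of pea protein, x5 = kg of barley.
Minimise 0.42x1 + 0.18x2 + 0.26x3 + 1.32x4 + 0.24x5 subject to:
  9.3x1 + 10.2x2 + 8.2x3 + 12.9x4 + 13x5 ≥ 38.9   (metabolisable energy)
  17.5x1 + 0.2x2 + 8.1x3 + 41.6x4 + 4.2x5 ≥ 51.1   (lysine)
  x1, x2, x3, x4, x5 ≥ 0.
The cheapest feasible vertex uses only cottonseed meal, barley; molasses, alfalfa meal, pea protein are not used. There the metabolisable energy and lysine constraints are tight.
That vertex is x1 = 2.658, x5 = 1.091.
Total cost: 0.42·2.658 + 0.24·1.091 = 1.3782.

€1.38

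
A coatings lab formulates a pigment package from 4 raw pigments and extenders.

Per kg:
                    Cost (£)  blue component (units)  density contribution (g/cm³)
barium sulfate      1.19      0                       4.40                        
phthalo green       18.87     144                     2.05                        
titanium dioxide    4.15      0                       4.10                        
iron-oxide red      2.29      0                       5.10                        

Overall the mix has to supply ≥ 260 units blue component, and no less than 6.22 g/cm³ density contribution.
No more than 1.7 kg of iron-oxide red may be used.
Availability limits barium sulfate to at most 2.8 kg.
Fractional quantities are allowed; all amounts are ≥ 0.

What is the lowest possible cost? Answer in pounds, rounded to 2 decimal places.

£34.75

Let x1 = kg of barium sulfate, x2 = kg of phthalo green, x3 = kg of titanium dioxide, x4 = kg of iron-oxide red.
min 1.19x1 + 18.87x2 + 4.15x3 + 2.29x4 subject to:
  144x2 ≥ 260   (blue component)
  4.4x1 + 2.05x2 + 4.1x3 + 5.1x4 ≥ 6.22   (density contribution)
  x4 ≤ 1.7
  x1 ≤ 2.8
  x1, x2, x3, x4 ≥ 0.
At the optimum only barium sulfate, phthalo green are positive (titanium dioxide, iron-oxide red = 0). Binding constraints: blue component and density contribution.
Solving gives x1 = 0.57241, x2 = 1.8056.
Cost = 1.19·0.57241 + 18.87·1.8056 = 34.7528.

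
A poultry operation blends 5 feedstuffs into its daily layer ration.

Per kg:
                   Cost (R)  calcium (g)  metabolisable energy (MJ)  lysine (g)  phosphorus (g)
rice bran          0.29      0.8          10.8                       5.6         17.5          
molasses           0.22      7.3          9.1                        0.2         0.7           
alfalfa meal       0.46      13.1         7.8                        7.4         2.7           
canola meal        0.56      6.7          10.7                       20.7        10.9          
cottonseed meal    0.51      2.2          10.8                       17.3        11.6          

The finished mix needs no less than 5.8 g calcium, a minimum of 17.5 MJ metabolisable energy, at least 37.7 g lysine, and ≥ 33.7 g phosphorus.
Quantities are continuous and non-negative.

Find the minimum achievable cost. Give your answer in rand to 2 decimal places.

R1.15

Let x1 = kg of rice bran, x2 = kg of molasses, x3 = kg of alfalfa meal, x4 = kg of canola meal, x5 = kg of cottonseed meal.
Minimise 0.29x1 + 0.22x2 + 0.46x3 + 0.56x4 + 0.51x5 s.t.:
  0.8x1 + 7.3x2 + 13.1x3 + 6.7x4 + 2.2x5 ≥ 5.8   (calcium)
  10.8x1 + 9.1x2 + 7.8x3 + 10.7x4 + 10.8x5 ≥ 17.5   (metabolisable energy)
  5.6x1 + 0.2x2 + 7.4x3 + 20.7x4 + 17.3x5 ≥ 37.7   (lysine)
  17.5x1 + 0.7x2 + 2.7x3 + 10.9x4 + 11.6x5 ≥ 33.7   (phosphorus)
  x1, x2, x3, x4, x5 ≥ 0.
At the optimum only rice bran, canola meal are positive (molasses, alfalfa meal, cottonseed meal = 0). Binding constraints: lysine and phosphorus.
So rice bran = 0.9517 kg, canola meal = 1.564 kg.
Objective = 0.29·0.9517 + 0.56·1.564 = 1.1518.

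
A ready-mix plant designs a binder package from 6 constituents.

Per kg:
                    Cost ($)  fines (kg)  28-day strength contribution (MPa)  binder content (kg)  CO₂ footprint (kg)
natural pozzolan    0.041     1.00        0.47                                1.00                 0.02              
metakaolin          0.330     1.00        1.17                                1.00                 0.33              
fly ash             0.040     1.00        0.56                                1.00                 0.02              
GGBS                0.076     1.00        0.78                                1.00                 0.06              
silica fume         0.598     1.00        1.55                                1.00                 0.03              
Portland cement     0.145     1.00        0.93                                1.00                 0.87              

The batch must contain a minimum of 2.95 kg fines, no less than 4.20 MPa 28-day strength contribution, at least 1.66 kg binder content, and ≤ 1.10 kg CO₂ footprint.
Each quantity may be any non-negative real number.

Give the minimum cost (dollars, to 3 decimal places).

Let x1 = kg of natural pozzolan, x2 = kg of metakaolin, x3 = kg of fly ash, x4 = kg of GGBS, x5 = kg of silica fume, x6 = kg of Portland cement.
Minimize 0.041x1 + 0.33x2 + 0.04x3 + 0.076x4 + 0.598x5 + 0.145x6 subject to:
  1x1 + 1x2 + 1x3 + 1x4 + 1x5 + 1x6 ≥ 2.95   (fines)
  0.47x1 + 1.17x2 + 0.56x3 + 0.78x4 + 1.55x5 + 0.93x6 ≥ 4.2   (28-day strength contribution)
  1x1 + 1x2 + 1x3 + 1x4 + 1x5 + 1x6 ≥ 1.66   (binder content)
  0.02x1 + 0.33x2 + 0.02x3 + 0.06x4 + 0.03x5 + 0.87x6 ≤ 1.1   (CO₂ footprint)
  x1, x2, x3, x4, x5, x6 ≥ 0.
The cheapest feasible vertex uses only fly ash; natural pozzolan, metakaolin, GGBS, silica fume, Portland cement are not used. The 28-day strength contribution requirement is met with equality.
Optimal quantities: fly ash = 7.5 kg.
Total cost: 0.04·7.5 = 0.30000.

$0.300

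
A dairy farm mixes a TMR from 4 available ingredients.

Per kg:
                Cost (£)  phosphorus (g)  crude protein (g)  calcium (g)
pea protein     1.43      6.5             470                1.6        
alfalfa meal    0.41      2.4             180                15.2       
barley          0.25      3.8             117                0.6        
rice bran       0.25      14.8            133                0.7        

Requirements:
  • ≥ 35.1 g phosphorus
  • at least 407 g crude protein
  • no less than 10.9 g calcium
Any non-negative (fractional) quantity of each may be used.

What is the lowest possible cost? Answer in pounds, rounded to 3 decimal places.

Set it up as a linear program. Let x1 = kg of pea protein, x2 = kg of alfalfa meal, x3 = kg of barley, x4 = kg of rice bran.
min 1.43x1 + 0.41x2 + 0.25x3 + 0.25x4 with:
  6.5x1 + 2.4x2 + 3.8x3 + 14.8x4 ≥ 35.1   (phosphorus)
  470x1 + 180x2 + 117x3 + 133x4 ≥ 407   (crude protein)
  1.6x1 + 15.2x2 + 0.6x3 + 0.7x4 ≥ 10.9   (calcium)
  x1, x2, x3, x4 ≥ 0.
The cheapest feasible vertex uses only alfalfa meal, rice bran; pea protein, barley are not used. Binding constraints: phosphorus and calcium.
So alfalfa meal = 0.6125 kg, rice bran = 2.272 kg.
Cost = 0.41·0.6125 + 0.25·2.272 = 0.81913.

£0.819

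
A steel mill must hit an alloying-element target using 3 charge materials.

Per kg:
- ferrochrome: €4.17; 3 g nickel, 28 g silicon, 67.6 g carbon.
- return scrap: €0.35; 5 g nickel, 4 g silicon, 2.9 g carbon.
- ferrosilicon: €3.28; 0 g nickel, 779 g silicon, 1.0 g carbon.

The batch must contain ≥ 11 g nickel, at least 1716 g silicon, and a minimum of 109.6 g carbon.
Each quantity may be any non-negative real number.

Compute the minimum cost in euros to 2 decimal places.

€13.87

Let x1 = kg of ferrochrome, x2 = kg of return scrap, x3 = kg of ferrosilicon.
Minimise 4.17x1 + 0.35x2 + 3.28x3 s.t.:
  3x1 + 5x2 ≥ 11   (nickel)
  28x1 + 4x2 + 779x3 ≥ 1716   (silicon)
  67.6x1 + 2.9x2 + 1x3 ≥ 109.6   (carbon)
  x1, x2, x3 ≥ 0.
The optimal mix uses every input. There the nickel, silicon, carbon constraints are tight.
Optimal quantities: ferrochrome = 1.535 kg, return scrap = 1.279 kg, ferrosilicon = 2.141 kg.
Cost = 4.17·1.535 + 0.35·1.279 + 3.28·2.141 = 13.8711.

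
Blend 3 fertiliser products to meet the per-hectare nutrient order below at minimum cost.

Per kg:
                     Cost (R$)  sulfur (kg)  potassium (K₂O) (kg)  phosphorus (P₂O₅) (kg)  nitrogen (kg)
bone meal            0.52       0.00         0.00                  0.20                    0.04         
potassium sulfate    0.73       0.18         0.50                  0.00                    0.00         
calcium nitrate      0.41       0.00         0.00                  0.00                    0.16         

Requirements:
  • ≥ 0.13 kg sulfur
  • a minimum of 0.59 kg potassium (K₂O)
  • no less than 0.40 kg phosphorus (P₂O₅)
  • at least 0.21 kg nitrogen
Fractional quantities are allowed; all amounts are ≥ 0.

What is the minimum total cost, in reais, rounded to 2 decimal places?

R$2.23

Let x1 = kg of bone meal, x2 = kg of potassium sulfate, x3 = kg of calcium nitrate.
Minimise 0.52x1 + 0.73x2 + 0.41x3 with:
  0.18x2 ≥ 0.13   (sulfur)
  0.5x2 ≥ 0.59   (potassium (K₂O))
  0.2x1 ≥ 0.4   (phosphorus (P₂O₅))
  0.04x1 + 0.16x3 ≥ 0.21   (nitrogen)
  x1, x2, x3 ≥ 0.
All 3 inputs are positive at the optimum. Binding constraints: potassium (K₂O), phosphorus (P₂O₅), nitrogen.
So bone meal = 2 kg, potassium sulfate = 1.18 kg, calcium nitrate = 0.8125 kg.
Hence cost = 0.52·2 + 0.73·1.18 + 0.41·0.8125 = R$2.2345.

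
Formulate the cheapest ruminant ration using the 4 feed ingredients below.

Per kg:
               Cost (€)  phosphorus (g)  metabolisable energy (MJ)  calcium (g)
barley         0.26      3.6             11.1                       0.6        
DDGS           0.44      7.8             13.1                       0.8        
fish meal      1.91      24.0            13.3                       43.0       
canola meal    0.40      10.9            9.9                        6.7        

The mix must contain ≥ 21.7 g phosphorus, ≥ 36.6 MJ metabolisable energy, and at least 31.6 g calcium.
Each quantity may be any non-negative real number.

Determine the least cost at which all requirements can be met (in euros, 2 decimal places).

This is a linear program. Let x1 = kg of barley, x2 = kg of DDGS, x3 = kg of fish meal, x4 = kg of canola meal.
min 0.26x1 + 0.44x2 + 1.91x3 + 0.4x4 subject to:
  3.6x1 + 7.8x2 + 24x3 + 10.9x4 ≥ 21.7   (phosphorus)
  11.1x1 + 13.1x2 + 13.3x3 + 9.9x4 ≥ 36.6   (metabolisable energy)
  0.6x1 + 0.8x2 + 43x3 + 6.7x4 ≥ 31.6   (calcium)
  x1, x2, x3, x4 ≥ 0.
The cheapest feasible vertex uses only fish meal, canola meal; barley, DDGS are not used. The metabolisable energy and calcium requirements are met with equality.
Solving gives x3 = 0.2009, x4 = 3.427.
Hence cost = 1.91·0.2009 + 0.4·3.427 = €1.7545.

€1.75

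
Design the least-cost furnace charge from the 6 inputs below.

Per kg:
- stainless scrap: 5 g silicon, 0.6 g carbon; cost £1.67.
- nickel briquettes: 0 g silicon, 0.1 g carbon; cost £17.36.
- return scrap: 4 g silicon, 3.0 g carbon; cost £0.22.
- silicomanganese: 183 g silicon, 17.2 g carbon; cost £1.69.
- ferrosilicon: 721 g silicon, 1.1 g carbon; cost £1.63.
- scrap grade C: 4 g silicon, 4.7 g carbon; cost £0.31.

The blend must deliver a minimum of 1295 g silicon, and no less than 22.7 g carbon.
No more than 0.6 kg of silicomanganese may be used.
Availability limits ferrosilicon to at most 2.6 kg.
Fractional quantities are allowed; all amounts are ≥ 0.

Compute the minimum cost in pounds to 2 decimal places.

Treat it as an LP. Let x1 = kg of stainless scrap, x2 = kg of nickel briquettes, x3 = kg of return scrap, x4 = kg of silicomanganese, x5 = kg of ferrosilicon, x6 = kg of scrap grade C.
Minimise 1.67x1 + 17.36x2 + 0.22x3 + 1.69x4 + 1.63x5 + 0.31x6 subject to:
  5x1 + 4x3 + 183x4 + 721x5 + 4x6 ≥ 1295   (silicon)
  0.6x1 + 0.1x2 + 3x3 + 17.2x4 + 1.1x5 + 4.7x6 ≥ 22.7   (carbon)
  x4 ≤ 0.6
  x5 ≤ 2.6
  x1, x2, x3, x4, x5, x6 ≥ 0.
The minimum-cost mix takes nothing from stainless scrap, nickel briquettes, return scrap, silicomanganese — only ferrosilicon, scrap grade C. Binding constraints: silicon and carbon.
Optimal quantities: ferrosilicon = 1.772 kg, scrap grade C = 4.415 kg.
Cost = 1.63·1.772 + 0.31·4.415 = 4.2570.

£4.26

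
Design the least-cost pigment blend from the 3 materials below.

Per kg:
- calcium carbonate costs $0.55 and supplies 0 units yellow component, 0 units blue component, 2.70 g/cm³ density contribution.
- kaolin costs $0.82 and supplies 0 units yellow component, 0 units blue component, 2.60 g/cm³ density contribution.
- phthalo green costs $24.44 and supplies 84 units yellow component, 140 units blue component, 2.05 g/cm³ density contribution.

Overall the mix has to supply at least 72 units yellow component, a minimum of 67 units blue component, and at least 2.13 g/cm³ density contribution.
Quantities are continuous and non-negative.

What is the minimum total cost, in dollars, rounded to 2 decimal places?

$21.02

This is a linear program. Let x1 = kg of calcium carbonate, x2 = kg of kaolin, x3 = kg of phthalo green.
Minimise 0.55x1 + 0.82x2 + 24.44x3 subject to:
  84x3 ≥ 72   (yellow component)
  140x3 ≥ 67   (blue component)
  2.7x1 + 2.6x2 + 2.05x3 ≥ 2.13   (density contribution)
  x1, x2, x3 ≥ 0.
The cheapest feasible vertex uses only calcium carbonate, phthalo green; kaolin is not used. Binding constraints: yellow component and density contribution.
Optimal quantities: calcium carbonate = 0.1381 kg, phthalo green = 0.8571 kg.
Hence cost = 0.55·0.1381 + 24.44·0.8571 = $21.0235.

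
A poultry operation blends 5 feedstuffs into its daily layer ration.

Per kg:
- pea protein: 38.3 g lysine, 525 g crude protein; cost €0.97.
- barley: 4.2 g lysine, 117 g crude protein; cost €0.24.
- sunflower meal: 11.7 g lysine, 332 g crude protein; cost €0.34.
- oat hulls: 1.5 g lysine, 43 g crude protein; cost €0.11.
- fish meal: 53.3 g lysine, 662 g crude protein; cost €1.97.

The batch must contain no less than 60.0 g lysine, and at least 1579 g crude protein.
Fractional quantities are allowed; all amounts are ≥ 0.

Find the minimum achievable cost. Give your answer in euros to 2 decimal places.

€1.71

Set it up as a linear program. Let x1 = kg of pea protein, x2 = kg of barley, x3 = kg of sunflower meal, x4 = kg of oat hulls, x5 = kg of fish meal.
Minimize 0.97x1 + 0.24x2 + 0.34x3 + 0.11x4 + 1.97x5 with:
  38.3x1 + 4.2x2 + 11.7x3 + 1.5x4 + 53.3x5 ≥ 60   (lysine)
  525x1 + 117x2 + 332x3 + 43x4 + 662x5 ≥ 1579   (crude protein)
  x1, x2, x3, x4, x5 ≥ 0.
At the optimum only pea protein, sunflower meal are positive (barley, oat hulls, fish meal = 0). Binding constraints: lysine and crude protein.
Solving gives x1 = 0.2199, x3 = 4.408.
Total cost: 0.97·0.2199 + 0.34·4.408 = 1.7120.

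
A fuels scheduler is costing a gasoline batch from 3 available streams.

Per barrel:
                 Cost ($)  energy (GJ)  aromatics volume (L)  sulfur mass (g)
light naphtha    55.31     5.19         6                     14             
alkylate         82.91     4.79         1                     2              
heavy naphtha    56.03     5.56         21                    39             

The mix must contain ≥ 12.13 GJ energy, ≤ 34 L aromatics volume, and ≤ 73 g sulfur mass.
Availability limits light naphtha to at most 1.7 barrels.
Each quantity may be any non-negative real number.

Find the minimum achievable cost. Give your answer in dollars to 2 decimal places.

Let x1 = barrels of light naphtha, x2 = barrels of alkylate, x3 = barrels of heavy naphtha.
Minimize 55.31x1 + 82.91x2 + 56.03x3 s.t.:
  5.19x1 + 4.79x2 + 5.56x3 ≥ 12.13   (energy)
  6x1 + 1x2 + 21x3 ≤ 34   (aromatics volume)
  14x1 + 2x2 + 39x3 ≤ 73   (sulfur mass)
  x1 ≤ 1.7
  x1, x2, x3 ≥ 0.
The optimal basis is {light naphtha, heavy naphtha}; alkylate drops out. There the energy and aromatics volume constraints are tight.
Optimal quantities: light naphtha = 0.86857 barrels, heavy naphtha = 1.3709 barrels.
Objective = 55.31·0.86857 + 56.03·1.3709 = 124.8521.

$124.85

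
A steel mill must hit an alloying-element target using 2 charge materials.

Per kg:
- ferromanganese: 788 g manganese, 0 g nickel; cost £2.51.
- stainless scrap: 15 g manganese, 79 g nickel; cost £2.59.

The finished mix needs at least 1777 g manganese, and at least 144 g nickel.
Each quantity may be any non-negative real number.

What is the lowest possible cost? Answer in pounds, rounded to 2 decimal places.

£10.29

This is a linear program. Let x1 = kg of ferromanganese, x2 = kg of stainless scrap.
Minimise 2.51x1 + 2.59x2 with:
  788x1 + 15x2 ≥ 1777   (manganese)
  79x2 ≥ 144   (nickel)
  x1, x2 ≥ 0.
Both inputs are positive at the optimum. There the manganese and nickel constraints are tight.
That vertex is x1 = 2.22, x2 = 1.823.
Hence cost = 2.51·2.22 + 2.59·1.823 = £10.2938.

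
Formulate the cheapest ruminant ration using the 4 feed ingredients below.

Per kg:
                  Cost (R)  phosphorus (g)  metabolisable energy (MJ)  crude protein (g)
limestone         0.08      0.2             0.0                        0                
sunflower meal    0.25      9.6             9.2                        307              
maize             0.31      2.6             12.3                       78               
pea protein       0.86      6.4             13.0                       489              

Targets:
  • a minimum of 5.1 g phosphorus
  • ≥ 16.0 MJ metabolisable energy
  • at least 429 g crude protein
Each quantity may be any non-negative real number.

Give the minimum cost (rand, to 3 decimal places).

R0.427

Let x1 = kg of limestone, x2 = kg of sunflower meal, x3 = kg of maize, x4 = kg of pea protein.
Minimise 0.08x1 + 0.25x2 + 0.31x3 + 0.86x4 with:
  0.2x1 + 9.6x2 + 2.6x3 + 6.4x4 ≥ 5.1   (phosphorus)
  9.2x2 + 12.3x3 + 13x4 ≥ 16   (metabolisable energy)
  307x2 + 78x3 + 489x4 ≥ 429   (crude protein)
  x1, x2, x3, x4 ≥ 0.
The minimum-cost mix takes nothing from limestone, pea protein — only sunflower meal, maize. Binding constraints: metabolisable energy and crude protein.
Solving gives x2 = 1.317, x3 = 0.3156.
Cost = 0.25·1.317 + 0.31·0.3156 = 0.42709.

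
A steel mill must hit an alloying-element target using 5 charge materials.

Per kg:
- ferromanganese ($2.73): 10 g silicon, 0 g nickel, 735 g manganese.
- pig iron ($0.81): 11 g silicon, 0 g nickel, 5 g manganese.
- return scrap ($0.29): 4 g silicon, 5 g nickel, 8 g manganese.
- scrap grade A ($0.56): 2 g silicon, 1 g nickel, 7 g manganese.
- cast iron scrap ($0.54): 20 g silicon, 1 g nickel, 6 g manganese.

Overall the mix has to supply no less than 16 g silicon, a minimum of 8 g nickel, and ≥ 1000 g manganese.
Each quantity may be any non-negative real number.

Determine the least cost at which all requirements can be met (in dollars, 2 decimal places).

Let x1 = kg of ferromanganese, x2 = kg of pig iron, x3 = kg of return scrap, x4 = kg of scrap grade A, x5 = kg of cast iron scrap.
Minimize 2.73x1 + 0.81x2 + 0.29x3 + 0.56x4 + 0.54x5 with:
  10x1 + 11x2 + 4x3 + 2x4 + 20x5 ≥ 16   (silicon)
  5x3 + 1x4 + 1x5 ≥ 8   (nickel)
  735x1 + 5x2 + 8x3 + 7x4 + 6x5 ≥ 1000   (manganese)
  x1, x2, x3, x4, x5 ≥ 0.
The minimum-cost mix takes nothing from pig iron, scrap grade A, cast iron scrap — only ferromanganese, return scrap. Binding constraints: nickel and manganese.
Optimal quantities: ferromanganese = 1.343 kg, return scrap = 1.6 kg.
Total cost: 2.73·1.343 + 0.29·1.6 = 4.1304.

$4.13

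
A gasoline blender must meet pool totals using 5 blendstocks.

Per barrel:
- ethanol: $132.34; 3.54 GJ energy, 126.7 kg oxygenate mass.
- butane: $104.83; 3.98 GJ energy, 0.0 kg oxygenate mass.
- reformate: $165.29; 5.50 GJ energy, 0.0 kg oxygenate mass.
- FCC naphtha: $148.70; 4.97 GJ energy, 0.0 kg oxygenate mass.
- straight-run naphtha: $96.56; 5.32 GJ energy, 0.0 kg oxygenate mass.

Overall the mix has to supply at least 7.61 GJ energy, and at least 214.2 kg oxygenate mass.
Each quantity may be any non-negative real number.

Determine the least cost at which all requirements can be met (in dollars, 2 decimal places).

$253.23

Let x1 = barrels of ethanol, x2 = barrels of butane, x3 = barrels of reformate, x4 = barrels of FCC naphtha, x5 = barrels of straight-run naphtha.
Minimise 132.34x1 + 104.83x2 + 165.29x3 + 148.7x4 + 96.56x5 subject to:
  3.54x1 + 3.98x2 + 5.5x3 + 4.97x4 + 5.32x5 ≥ 7.61   (energy)
  126.7x1 ≥ 214.2   (oxygenate mass)
  x1, x2, x3, x4, x5 ≥ 0.
At the optimum only ethanol, straight-run naphtha are positive (butane, reformate, FCC naphtha = 0). Binding constraints: energy and oxygenate mass.
So ethanol = 1.6906 barrels, straight-run naphtha = 0.3055 barrels.
Cost = 132.34·1.6906 + 96.56·0.3055 = 253.2331.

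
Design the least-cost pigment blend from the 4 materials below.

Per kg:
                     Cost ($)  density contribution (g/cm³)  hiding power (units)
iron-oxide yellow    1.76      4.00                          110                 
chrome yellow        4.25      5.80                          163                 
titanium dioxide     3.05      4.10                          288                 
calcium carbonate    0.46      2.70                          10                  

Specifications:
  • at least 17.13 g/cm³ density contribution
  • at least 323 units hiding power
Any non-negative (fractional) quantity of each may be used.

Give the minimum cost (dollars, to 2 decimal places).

Let x1 = kg of iron-oxide yellow, x2 = kg of chrome yellow, x3 = kg of titanium dioxide, x4 = kg of calcium carbonate.
min 1.76x1 + 4.25x2 + 3.05x3 + 0.46x4 with:
  4x1 + 5.8x2 + 4.1x3 + 2.7x4 ≥ 17.13   (density contribution)
  110x1 + 163x2 + 288x3 + 10x4 ≥ 323   (hiding power)
  x1, x2, x3, x4 ≥ 0.
At the optimum only titanium dioxide, calcium carbonate are positive (iron-oxide yellow, chrome yellow = 0). Binding constraints: density contribution and hiding power.
So titanium dioxide = 0.9514 kg, calcium carbonate = 4.9 kg.
Cost = 3.05·0.9514 + 0.46·4.9 = 5.1558.

$5.16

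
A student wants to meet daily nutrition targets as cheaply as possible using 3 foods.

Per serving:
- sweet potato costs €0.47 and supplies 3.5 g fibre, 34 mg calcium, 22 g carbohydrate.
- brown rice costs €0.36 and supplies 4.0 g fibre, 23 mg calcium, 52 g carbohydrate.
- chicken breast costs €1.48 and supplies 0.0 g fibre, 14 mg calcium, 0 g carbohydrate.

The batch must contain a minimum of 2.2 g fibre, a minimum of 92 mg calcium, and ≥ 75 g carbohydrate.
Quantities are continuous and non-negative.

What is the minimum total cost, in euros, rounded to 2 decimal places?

Treat it as an LP. Let x1 = servings of sweet potato, x2 = servings of brown rice, x3 = servings of chicken breast.
Minimize 0.47x1 + 0.36x2 + 1.48x3 subject to:
  3.5x1 + 4x2 ≥ 2.2   (fibre)
  34x1 + 23x2 + 14x3 ≥ 92   (calcium)
  22x1 + 52x2 ≥ 75   (carbohydrate)
  x1, x2, x3 ≥ 0.
The optimal basis is {sweet potato, brown rice}; chicken breast drops out. The calcium and carbohydrate requirements are met with equality.
Solving gives x1 = 2.424, x2 = 0.4168.
Hence cost = 0.47·2.424 + 0.36·0.4168 = €1.2893.

€1.29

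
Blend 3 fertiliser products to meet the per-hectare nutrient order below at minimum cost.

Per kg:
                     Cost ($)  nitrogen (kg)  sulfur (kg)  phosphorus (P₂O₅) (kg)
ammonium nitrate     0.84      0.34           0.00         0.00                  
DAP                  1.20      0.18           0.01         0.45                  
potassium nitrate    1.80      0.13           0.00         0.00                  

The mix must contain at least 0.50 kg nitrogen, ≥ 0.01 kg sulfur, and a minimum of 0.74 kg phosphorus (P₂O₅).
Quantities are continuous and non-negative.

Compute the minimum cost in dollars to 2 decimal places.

$2.48

Let x1 = kg of ammonium nitrate, x2 = kg of DAP, x3 = kg of potassium nitrate.
min 0.84x1 + 1.2x2 + 1.8x3 subject to:
  0.34x1 + 0.18x2 + 0.13x3 ≥ 0.5   (nitrogen)
  0.01x2 ≥ 0.01   (sulfur)
  0.45x2 ≥ 0.74   (phosphorus (P₂O₅))
  x1, x2, x3 ≥ 0.
The minimum-cost mix takes nothing from potassium nitrate — only ammonium nitrate, DAP. There the nitrogen and phosphorus (P₂O₅) constraints are tight.
Optimal quantities: ammonium nitrate = 0.6 kg, DAP = 1.644 kg.
Objective = 0.84·0.6 + 1.2·1.644 = 2.4768.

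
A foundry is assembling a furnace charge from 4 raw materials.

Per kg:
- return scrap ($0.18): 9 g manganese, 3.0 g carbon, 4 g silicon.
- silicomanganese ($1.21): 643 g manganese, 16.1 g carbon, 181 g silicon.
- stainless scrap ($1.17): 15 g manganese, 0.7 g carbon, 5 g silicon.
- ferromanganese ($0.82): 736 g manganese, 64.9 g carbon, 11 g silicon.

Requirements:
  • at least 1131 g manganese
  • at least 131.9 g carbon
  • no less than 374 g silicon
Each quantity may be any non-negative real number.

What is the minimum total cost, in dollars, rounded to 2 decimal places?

Let x1 = kg of return scrap, x2 = kg of silicomanganese, x3 = kg of stainless scrap, x4 = kg of ferromanganese.
Minimize 0.18x1 + 1.21x2 + 1.17x3 + 0.82x4 s.t.:
  9x1 + 643x2 + 15x3 + 736x4 ≥ 1131   (manganese)
  3x1 + 16.1x2 + 0.7x3 + 64.9x4 ≥ 131.9   (carbon)
  4x1 + 181x2 + 5x3 + 11x4 ≥ 374   (silicon)
  x1, x2, x3, x4 ≥ 0.
At the optimum only silicomanganese, ferromanganese are positive (return scrap, stainless scrap = 0). There the carbon and silicon constraints are tight.
That vertex is x2 = 1.973, x4 = 1.543.
Hence cost = 1.21·1.973 + 0.82·1.543 = $3.6526.

$3.65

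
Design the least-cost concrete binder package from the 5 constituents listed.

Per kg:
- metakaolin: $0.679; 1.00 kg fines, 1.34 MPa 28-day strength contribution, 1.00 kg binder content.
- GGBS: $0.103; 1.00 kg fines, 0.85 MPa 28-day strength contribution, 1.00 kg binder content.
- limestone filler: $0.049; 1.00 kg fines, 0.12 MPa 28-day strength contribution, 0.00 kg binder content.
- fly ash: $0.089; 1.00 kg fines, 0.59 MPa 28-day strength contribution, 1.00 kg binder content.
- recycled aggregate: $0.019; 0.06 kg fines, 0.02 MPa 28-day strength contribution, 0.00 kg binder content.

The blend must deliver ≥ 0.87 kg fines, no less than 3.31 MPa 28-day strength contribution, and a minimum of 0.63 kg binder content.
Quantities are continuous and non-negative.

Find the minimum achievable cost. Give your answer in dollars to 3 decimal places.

$0.401

This is a linear program. Let x1 = kg of metakaolin, x2 = kg of GGBS, x3 = kg of limestone filler, x4 = kg of fly ash, x5 = kg of recycled aggregate.
min 0.679x1 + 0.103x2 + 0.049x3 + 0.089x4 + 0.019x5 with:
  1x1 + 1x2 + 1x3 + 1x4 + 0.06x5 ≥ 0.87   (fines)
  1.34x1 + 0.85x2 + 0.12x3 + 0.59x4 + 0.02x5 ≥ 3.31   (28-day strength contribution)
  1x1 + 1x2 + 1x4 ≥ 0.63   (binder content)
  x1, x2, x3, x4, x5 ≥ 0.
The minimum-cost mix takes nothing from metakaolin, limestone filler, fly ash, recycled aggregate — only GGBS. Binding constraint: 28-day strength contribution.
That vertex is x2 = 3.894.
Hence cost = 0.103·3.894 = $0.40108.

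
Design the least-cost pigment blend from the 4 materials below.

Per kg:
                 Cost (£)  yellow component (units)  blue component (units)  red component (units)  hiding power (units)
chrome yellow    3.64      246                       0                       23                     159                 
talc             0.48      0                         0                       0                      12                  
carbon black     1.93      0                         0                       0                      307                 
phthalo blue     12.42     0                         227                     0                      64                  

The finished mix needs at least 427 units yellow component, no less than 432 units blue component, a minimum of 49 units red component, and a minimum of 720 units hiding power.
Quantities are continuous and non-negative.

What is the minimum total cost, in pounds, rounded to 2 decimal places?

Treat it as an LP. Let x1 = kg of chrome yellow, x2 = kg of talc, x3 = kg of carbon black, x4 = kg of phthalo blue.
Minimise 3.64x1 + 0.48x2 + 1.93x3 + 12.42x4 s.t.:
  246x1 ≥ 427   (yellow component)
  227x4 ≥ 432   (blue component)
  23x1 ≥ 49   (red component)
  159x1 + 12x2 + 307x3 + 64x4 ≥ 720   (hiding power)
  x1, x2, x3, x4 ≥ 0.
The minimum-cost mix takes nothing from talc — only chrome yellow, carbon black, phthalo blue. There the blue component, red component, hiding power constraints are tight.
That vertex is x1 = 2.13, x3 = 0.8452, x4 = 1.903.
Hence cost = 3.64·2.13 + 1.93·0.8452 + 12.42·1.903 = £33.0197.

£33.02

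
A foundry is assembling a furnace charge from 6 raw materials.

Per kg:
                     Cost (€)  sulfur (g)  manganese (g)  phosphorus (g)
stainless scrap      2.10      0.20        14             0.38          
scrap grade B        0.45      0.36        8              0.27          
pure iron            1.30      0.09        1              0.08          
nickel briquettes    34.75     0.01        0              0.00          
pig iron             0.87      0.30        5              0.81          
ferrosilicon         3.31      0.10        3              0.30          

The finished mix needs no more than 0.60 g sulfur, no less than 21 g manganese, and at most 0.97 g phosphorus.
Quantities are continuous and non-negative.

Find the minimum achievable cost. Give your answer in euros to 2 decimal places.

Let x1 = kg of stainless scrap, x2 = kg of scrap grade B, x3 = kg of pure iron, x4 = kg of nickel briquettes, x5 = kg of pig iron, x6 = kg of ferrosilicon.
Minimize 2.1x1 + 0.45x2 + 1.3x3 + 34.75x4 + 0.87x5 + 3.31x6 s.t.:
  0.2x1 + 0.36x2 + 0.09x3 + 0.01x4 + 0.3x5 + 0.1x6 ≤ 0.6   (sulfur)
  14x1 + 8x2 + 1x3 + 5x5 + 3x6 ≥ 21   (manganese)
  0.38x1 + 0.27x2 + 0.08x3 + 0.81x5 + 0.3x6 ≤ 0.97   (phosphorus)
  x1, x2, x3, x4, x5, x6 ≥ 0.
The minimum-cost mix takes nothing from pure iron, nickel briquettes, pig iron, ferrosilicon — only stainless scrap, scrap grade B. The sulfur and manganese requirements are met with equality.
Optimal quantities: stainless scrap = 0.8023 kg, scrap grade B = 1.221 kg.
Cost = 2.1·0.8023 + 0.45·1.221 = 2.2343.

€2.23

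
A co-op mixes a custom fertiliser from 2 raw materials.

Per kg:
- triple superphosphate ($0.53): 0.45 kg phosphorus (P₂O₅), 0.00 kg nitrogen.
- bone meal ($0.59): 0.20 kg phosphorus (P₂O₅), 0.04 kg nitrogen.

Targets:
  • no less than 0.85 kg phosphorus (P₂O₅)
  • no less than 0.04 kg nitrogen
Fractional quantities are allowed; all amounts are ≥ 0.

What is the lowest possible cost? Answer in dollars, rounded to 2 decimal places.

Let x1 = kg of triple superphosphate, x2 = kg of bone meal.
min 0.53x1 + 0.59x2 with:
  0.45x1 + 0.2x2 ≥ 0.85   (phosphorus (P₂O₅))
  0.04x2 ≥ 0.04   (nitrogen)
  x1, x2 ≥ 0.
Both inputs are positive at the optimum. Binding constraints: phosphorus (P₂O₅) and nitrogen.
So triple superphosphate = 1.444 kg, bone meal = 1 kg.
Hence cost = 0.53·1.444 + 0.59·1 = $1.3553.

$1.36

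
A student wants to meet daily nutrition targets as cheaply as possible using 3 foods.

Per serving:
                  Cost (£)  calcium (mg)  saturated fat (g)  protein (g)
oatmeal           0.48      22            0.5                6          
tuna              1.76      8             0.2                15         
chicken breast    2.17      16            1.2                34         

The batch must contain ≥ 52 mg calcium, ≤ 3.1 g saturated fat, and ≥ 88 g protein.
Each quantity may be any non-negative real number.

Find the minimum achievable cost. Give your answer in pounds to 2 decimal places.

Let x1 = servings of oatmeal, x2 = servings of tuna, x3 = servings of chicken breast.
Minimise 0.48x1 + 1.76x2 + 2.17x3 s.t.:
  22x1 + 8x2 + 16x3 ≥ 52   (calcium)
  0.5x1 + 0.2x2 + 1.2x3 ≤ 3.1   (saturated fat)
  6x1 + 15x2 + 34x3 ≥ 88   (protein)
  x1, x2, x3 ≥ 0.
The optimal mix uses every input. Binding constraints: calcium, saturated fat, protein.
So oatmeal = 0.5286 servings, tuna = 0.4804 servings, chicken breast = 2.283 servings.
Cost = 0.48·0.5286 + 1.76·0.4804 + 2.17·2.283 = 6.0533.

£6.05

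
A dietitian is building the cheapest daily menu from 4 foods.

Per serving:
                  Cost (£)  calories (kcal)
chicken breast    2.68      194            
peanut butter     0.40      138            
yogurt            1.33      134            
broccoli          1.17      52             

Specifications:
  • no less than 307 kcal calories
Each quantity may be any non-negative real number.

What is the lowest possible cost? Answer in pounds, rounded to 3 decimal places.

£0.890

This is a linear program. Let x1 = servings of chicken breast, x2 = servings of peanut butter, x3 = servings of yogurt, x4 = servings of broccoli.
Minimize 2.68x1 + 0.4x2 + 1.33x3 + 1.17x4 subject to:
  194x1 + 138x2 + 134x3 + 52x4 ≥ 307   (calories)
  x1, x2, x3, x4 ≥ 0.
The minimum-cost mix takes nothing from chicken breast, yogurt, broccoli — only peanut butter. The calories requirement is met with equality.
Solving gives x2 = 2.225.
Hence cost = 0.4·2.225 = £0.89000.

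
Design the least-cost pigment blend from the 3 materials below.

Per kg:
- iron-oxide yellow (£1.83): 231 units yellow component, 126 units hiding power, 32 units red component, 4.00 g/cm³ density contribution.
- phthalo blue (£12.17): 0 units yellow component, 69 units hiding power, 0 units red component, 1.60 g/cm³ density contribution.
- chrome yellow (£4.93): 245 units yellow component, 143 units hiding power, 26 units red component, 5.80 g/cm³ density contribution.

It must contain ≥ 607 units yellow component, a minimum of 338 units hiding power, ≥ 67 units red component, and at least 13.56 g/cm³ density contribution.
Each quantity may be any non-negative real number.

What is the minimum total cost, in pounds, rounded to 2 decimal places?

This is a linear program. Let x1 = kg of iron-oxide yellow, x2 = kg of phthalo blue, x3 = kg of chrome yellow.
Minimize 1.83x1 + 12.17x2 + 4.93x3 s.t.:
  231x1 + 245x3 ≥ 607   (yellow component)
  126x1 + 69x2 + 143x3 ≥ 338   (hiding power)
  32x1 + 26x3 ≥ 67   (red component)
  4x1 + 1.6x2 + 5.8x3 ≥ 13.56   (density contribution)
  x1, x2, x3 ≥ 0.
The minimum-cost mix takes nothing from phthalo blue, chrome yellow — only iron-oxide yellow. The density contribution requirement is met with equality.
So iron-oxide yellow = 3.39 kg.
Cost = 1.83·3.39 = 6.2037.

£6.20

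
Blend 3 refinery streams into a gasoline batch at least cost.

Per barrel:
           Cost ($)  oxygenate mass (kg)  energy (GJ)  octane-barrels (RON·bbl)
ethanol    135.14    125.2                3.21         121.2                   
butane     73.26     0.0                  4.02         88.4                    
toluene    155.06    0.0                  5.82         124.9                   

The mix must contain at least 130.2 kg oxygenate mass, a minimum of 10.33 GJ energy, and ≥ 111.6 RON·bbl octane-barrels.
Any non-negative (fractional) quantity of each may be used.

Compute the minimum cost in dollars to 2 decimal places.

$267.95

Let x1 = barrels of ethanol, x2 = barrels of butane, x3 = barrels of toluene.
min 135.14x1 + 73.26x2 + 155.06x3 s.t.:
  125.2x1 ≥ 130.2   (oxygenate mass)
  3.21x1 + 4.02x2 + 5.82x3 ≥ 10.33   (energy)
  121.2x1 + 88.4x2 + 124.9x3 ≥ 111.6   (octane-barrels)
  x1, x2, x3 ≥ 0.
The minimum-cost mix takes nothing from toluene — only ethanol, butane. The oxygenate mass and energy requirements are met with equality.
Optimal quantities: ethanol = 1.0399 barrels, butane = 1.7393 barrels.
Hence cost = 135.14·1.0399 + 73.26·1.7393 = $267.9532.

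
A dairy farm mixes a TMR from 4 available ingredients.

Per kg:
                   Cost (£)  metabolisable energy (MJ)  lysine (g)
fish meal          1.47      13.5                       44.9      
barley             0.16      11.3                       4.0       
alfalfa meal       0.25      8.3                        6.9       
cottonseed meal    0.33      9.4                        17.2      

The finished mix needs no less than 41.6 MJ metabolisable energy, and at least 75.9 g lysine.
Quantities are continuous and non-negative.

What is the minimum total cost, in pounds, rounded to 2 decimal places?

Let x1 = kg of fish meal, x2 = kg of barley, x3 = kg of alfalfa meal, x4 = kg of cottonseed meal.
min 1.47x1 + 0.16x2 + 0.25x3 + 0.33x4 with:
  13.5x1 + 11.3x2 + 8.3x3 + 9.4x4 ≥ 41.6   (metabolisable energy)
  44.9x1 + 4x2 + 6.9x3 + 17.2x4 ≥ 75.9   (lysine)
  x1, x2, x3, x4 ≥ 0.
The optimal basis is {barley, cottonseed meal}; fish meal, alfalfa meal drop out. There the metabolisable energy and lysine constraints are tight.
That vertex is x2 = 0.01314, x4 = 4.41.
Total cost: 0.16·0.01314 + 0.33·4.41 = 1.4574.

£1.46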